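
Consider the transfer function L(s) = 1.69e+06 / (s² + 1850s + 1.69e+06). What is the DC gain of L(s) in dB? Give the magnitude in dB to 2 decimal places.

0.00 dB

L(0) = 1.69e+06 / 1.69e+06 = 1
20 log₁₀(1) = 0.000 dB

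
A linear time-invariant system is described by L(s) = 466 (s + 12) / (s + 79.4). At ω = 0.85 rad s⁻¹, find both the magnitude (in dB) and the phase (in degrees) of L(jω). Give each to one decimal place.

|j0.85 + 12| = √(0.85² + 12²) = 12.03
|j0.85 + 79.4| = √(0.85² + 79.4²) = 79.4
|L(j0.85)| = 466 × 12.03 / 79.4 = 70.601
20 log₁₀(70.601) = 36.98 dB
∠(j0.85 + 12) = arctan(0.85/12) = 4.05°
∠(j0.85 + 79.4) = arctan(0.85/79.4) = 0.61°
∠L(j0.85) = 4.05° − 0.61° = 3.44°

|L| = 37.0 dB, ∠L = 3.4°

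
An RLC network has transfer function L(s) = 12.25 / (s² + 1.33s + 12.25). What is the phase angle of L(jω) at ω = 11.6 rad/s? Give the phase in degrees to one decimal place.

-172.8°

∠[(j11.6)² + 1.33(j11.6) + 12.25] = ∠[-122.31 + j15.428] = 172.81°
∠L(j11.6) = −172.81° = -172.81°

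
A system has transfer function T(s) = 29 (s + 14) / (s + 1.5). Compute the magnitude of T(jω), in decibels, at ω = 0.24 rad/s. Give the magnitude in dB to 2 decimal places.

|j0.24 + 14| = √(0.24² + 14²) = 14
|j0.24 + 1.5| = √(0.24² + 1.5²) = 1.519
|T(j0.24)| = 29 × 14 / 1.519 = 267.31
20 log₁₀(267.31) = 48.540 dB

48.54 dB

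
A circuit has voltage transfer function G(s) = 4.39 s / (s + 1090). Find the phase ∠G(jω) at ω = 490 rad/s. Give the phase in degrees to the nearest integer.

66 deg

∠(j490) = 90.00°
∠(j490 + 1090) = arctan(490/1090) = 24.21°
∠G(j490) = 90.00° − 24.21° = 65.79°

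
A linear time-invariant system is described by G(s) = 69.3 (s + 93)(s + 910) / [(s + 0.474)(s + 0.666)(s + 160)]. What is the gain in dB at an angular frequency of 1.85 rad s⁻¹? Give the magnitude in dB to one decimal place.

79.8 dB

|j1.85 + 93| = √(1.85² + 93²) = 93.02
|j1.85 + 910| = √(1.85² + 910²) = 910
|j1.85 + 0.474| = √(1.85² + 0.474²) = 1.91
|j1.85 + 0.666| = √(1.85² + 0.666²) = 1.966
|j1.85 + 160| = √(1.85² + 160²) = 160
|G(j1.85)| = 69.3 × 93.02 × 910 / (1.91 × 1.966 × 160) = 9763
20 log₁₀(9763) = 79.79 dB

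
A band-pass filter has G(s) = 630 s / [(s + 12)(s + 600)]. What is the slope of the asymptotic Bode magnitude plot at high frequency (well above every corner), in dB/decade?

With 1 zero and 2 poles, the high-frequency asymptotic slope is 20 × (1 − 2) = -20 dB/decade.

-20 dB/decade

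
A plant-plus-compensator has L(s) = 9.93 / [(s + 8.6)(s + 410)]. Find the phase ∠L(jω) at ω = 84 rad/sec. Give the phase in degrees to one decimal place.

-95.7°

∠(j84 + 8.6) = arctan(84/8.6) = 84.15°
∠(j84 + 410) = arctan(84/410) = 11.58°
∠L(j84) = − (84.15° + 11.58°) = -95.73°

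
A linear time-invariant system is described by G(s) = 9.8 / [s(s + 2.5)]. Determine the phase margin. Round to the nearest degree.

43°

Gain crossover: |G(jω)| = 1 at ω ≈ 2.68 rad/sec.
∠G(j2.68) = −90° − arctan(2.68/2.5) ≈ -136.95°
PM = 180° + (-136.95°) = 43.05°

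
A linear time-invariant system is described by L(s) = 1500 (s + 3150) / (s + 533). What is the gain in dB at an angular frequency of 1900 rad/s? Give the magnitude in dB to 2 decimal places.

68.93 dB

|j1900 + 3150| = √(1900² + 3150²) = 3679
|j1900 + 533| = √(1900² + 533²) = 1973
|L(j1900)| = 1500 × 3679 / 1973 = 2796.3
20 log₁₀(2796.3) = 68.932 dB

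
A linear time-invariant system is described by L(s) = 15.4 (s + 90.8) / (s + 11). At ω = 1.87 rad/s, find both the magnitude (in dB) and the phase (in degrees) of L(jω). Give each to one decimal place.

|j1.87 + 90.8| = √(1.87² + 90.8²) = 90.82
|j1.87 + 11| = √(1.87² + 11²) = 11.16
|L(j1.87)| = 15.4 × 90.82 / 11.16 = 125.35
20 log₁₀(125.35) = 41.96 dB
∠(j1.87 + 90.8) = arctan(1.87/90.8) = 1.18°
∠(j1.87 + 11) = arctan(1.87/11) = 9.65°
∠L(j1.87) = 1.18° − 9.65° = -8.47°

|L| = 42.0 dB, ∠L = -8.5°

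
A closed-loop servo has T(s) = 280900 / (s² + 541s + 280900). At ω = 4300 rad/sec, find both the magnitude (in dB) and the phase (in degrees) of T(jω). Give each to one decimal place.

|T| = -36.3 dB, ∠T = -172.7°

|(j4300)² + 541(j4300) + 280900| = |-1.8209e+07 + j2.3263e+06| = 1.836e+07
|T(j4300)| = 280900 / 1.836e+07 = 0.015302
20 log₁₀(0.015302) = -36.31 dB
∠[(j4300)² + 541(j4300) + 280900] = ∠[-1.8209e+07 + j2.3263e+06] = 172.72°
∠T(j4300) = −172.72° = -172.72°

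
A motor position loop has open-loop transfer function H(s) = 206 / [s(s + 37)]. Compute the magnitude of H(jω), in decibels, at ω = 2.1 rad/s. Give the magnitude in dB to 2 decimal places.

8.45 dB

|j2.1 + 37| = √(2.1² + 37²) = 37.06
|j2.1| = 2.1
|H(j2.1)| = 206 / (37.06 × 2.1) = 2.647
20 log₁₀(2.647) = 8.455 dB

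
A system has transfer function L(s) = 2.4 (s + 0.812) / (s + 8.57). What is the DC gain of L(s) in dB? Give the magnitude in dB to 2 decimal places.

L(0) = 2.4 × 0.812 / 8.57 = 0.2274
20 log₁₀(0.2274) = -12.864 dB

-12.86 dB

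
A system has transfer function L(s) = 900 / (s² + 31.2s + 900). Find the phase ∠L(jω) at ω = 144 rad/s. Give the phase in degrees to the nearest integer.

-167°

∠[(j144)² + 31.2(j144) + 900] = ∠[-19836 + j4492.8] = 167.24°
∠L(j144) = −167.24° = -167.24°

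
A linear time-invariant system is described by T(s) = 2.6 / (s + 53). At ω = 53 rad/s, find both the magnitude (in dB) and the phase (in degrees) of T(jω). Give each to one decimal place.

|j53 + 53| = √(53² + 53²) = 74.95
|T(j53)| = 2.6 / 74.95 = 0.034688
20 log₁₀(0.034688) = -29.20 dB
∠(j53 + 53) = arctan(53/53) = 45.00°
∠T(j53) = −45.00° = -45.00°

|T| = -29.2 dB, ∠T = -45.0°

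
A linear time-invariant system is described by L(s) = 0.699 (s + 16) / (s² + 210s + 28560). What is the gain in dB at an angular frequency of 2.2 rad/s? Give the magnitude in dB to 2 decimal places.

|j2.2 + 16| = √(2.2² + 16²) = 16.15
|(j2.2)² + 210(j2.2) + 28560| = |28555 + j462| = 2.856e+04
|L(j2.2)| = 0.699 × 16.15 / 2.856e+04 = 0.0003953
20 log₁₀(0.0003953) = -68.062 dB

-68.06 dB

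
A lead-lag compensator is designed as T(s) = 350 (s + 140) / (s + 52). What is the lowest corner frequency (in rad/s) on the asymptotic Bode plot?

Break frequencies occur at each pole and zero magnitude: 52 rad/s, 140 rad/s.
The lowest is 52 rad/s.

52 rad/s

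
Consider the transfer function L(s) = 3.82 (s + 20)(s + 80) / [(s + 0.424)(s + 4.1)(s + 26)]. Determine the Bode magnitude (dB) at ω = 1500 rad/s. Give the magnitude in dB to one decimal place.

-51.9 dB

|j1500 + 20| = √(1500² + 20²) = 1500
|j1500 + 80| = √(1500² + 80²) = 1502
|j1500 + 0.424| = √(1500² + 0.424²) = 1500
|j1500 + 4.1| = √(1500² + 4.1²) = 1500
|j1500 + 26| = √(1500² + 26²) = 1500
|L(j1500)| = 3.82 × 1500 × 1502 / (1500 × 1500 × 1500) = 0.0025501
20 log₁₀(0.0025501) = -51.87 dB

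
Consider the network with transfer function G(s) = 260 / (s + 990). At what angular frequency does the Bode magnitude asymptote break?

990 rad/sec

The single real pole at s = −990 gives a corner at ω = 990 rad/sec.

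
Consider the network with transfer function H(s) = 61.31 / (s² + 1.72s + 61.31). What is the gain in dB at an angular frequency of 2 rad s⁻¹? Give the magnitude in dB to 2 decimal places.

|(j2)² + 1.72(j2) + 61.31| = |57.31 + j3.44| = 57.41
|H(j2)| = 61.31 / 57.41 = 1.0679
20 log₁₀(1.0679) = 0.570 dB

0.57 dB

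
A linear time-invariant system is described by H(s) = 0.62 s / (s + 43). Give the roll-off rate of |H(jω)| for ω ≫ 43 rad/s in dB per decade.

0 dB/decade

With 1 zero and 1 pole, the high-frequency asymptotic slope is 20 × (1 − 1) = 0 dB/decade.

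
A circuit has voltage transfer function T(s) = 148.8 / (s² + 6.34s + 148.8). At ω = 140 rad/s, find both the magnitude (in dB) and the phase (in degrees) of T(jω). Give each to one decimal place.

|(j140)² + 6.34(j140) + 148.8| = |-19451 + j887.6| = 1.947e+04
|T(j140)| = 148.8 / 1.947e+04 = 0.007642
20 log₁₀(0.007642) = -42.34 dB
∠[(j140)² + 6.34(j140) + 148.8] = ∠[-19451 + j887.6] = 177.39°
∠T(j140) = −177.39° = -177.39°

|T| = -42.3 dB, ∠T = -177.4°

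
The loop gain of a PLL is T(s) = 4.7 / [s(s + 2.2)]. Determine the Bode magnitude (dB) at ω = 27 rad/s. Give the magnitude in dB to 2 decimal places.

|j27 + 2.2| = √(27² + 2.2²) = 27.09
|j27| = 27
|T(j27)| = 4.7 / (27.09 × 27) = 0.0064259
20 log₁₀(0.0064259) = -43.841 dB

-43.84 dB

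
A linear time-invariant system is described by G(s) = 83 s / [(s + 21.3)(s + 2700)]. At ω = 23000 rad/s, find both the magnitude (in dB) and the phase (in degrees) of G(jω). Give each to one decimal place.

|j23000| = 2.3e+04
|j23000 + 21.3| = √(23000² + 21.3²) = 2.3e+04
|j23000 + 2700| = √(23000² + 2700²) = 2.316e+04
|G(j23000)| = 83 × 2.3e+04 / (2.3e+04 × 2.316e+04) = 0.0035841
20 log₁₀(0.0035841) = -48.91 dB
∠(j23000) = 90.00°
∠(j23000 + 21.3) = arctan(23000/21.3) = 89.95°
∠(j23000 + 2700) = arctan(23000/2700) = 83.30°
∠G(j23000) = 90.00° − (89.95° + 83.30°) = -83.25°

|G| = -48.9 dB, ∠G = -83.3°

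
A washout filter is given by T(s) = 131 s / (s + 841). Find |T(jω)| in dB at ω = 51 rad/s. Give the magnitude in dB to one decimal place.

|j51| = 51
|j51 + 841| = √(51² + 841²) = 842.5
|T(j51)| = 131 × 51 / 842.5 = 7.9295
20 log₁₀(7.9295) = 17.98 dB

18.0 dB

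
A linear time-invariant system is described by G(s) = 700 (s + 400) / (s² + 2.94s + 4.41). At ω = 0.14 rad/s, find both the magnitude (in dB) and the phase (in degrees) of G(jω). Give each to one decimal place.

|j0.14 + 400| = √(0.14² + 400²) = 400
|(j0.14)² + 2.94(j0.14) + 4.41| = |4.3904 + j0.4116| = 4.41
|G(j0.14)| = 700 × 400 / 4.41 = 63497
20 log₁₀(63497) = 96.06 dB
∠(j0.14 + 400) = arctan(0.14/400) = 0.02°
∠[(j0.14)² + 2.94(j0.14) + 4.41] = ∠[4.3904 + j0.4116] = 5.36°
∠G(j0.14) = 0.02° − 5.36° = -5.34°

|G| = 96.1 dB, ∠G = -5.3 deg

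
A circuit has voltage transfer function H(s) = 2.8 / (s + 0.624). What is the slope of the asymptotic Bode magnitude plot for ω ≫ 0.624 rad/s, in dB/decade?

-20 dB/decade

With 0 zeros and 1 pole, the high-frequency asymptotic slope is 20 × (0 − 1) = -20 dB/decade.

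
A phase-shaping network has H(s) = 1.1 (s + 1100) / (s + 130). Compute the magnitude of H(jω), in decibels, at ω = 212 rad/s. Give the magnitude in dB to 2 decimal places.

|j212 + 1100| = √(212² + 1100²) = 1120
|j212 + 130| = √(212² + 130²) = 248.7
|H(j212)| = 1.1 × 1120 / 248.7 = 4.9551
20 log₁₀(4.9551) = 13.901 dB

13.90 dB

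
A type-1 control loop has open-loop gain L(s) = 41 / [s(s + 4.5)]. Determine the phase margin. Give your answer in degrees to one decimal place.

Gain crossover: |L(jω)| = 1 at ω ≈ 5.67 rad s⁻¹.
∠L(j5.67) = −90° − arctan(5.67/4.5) ≈ -141.54°
PM = 180° + (-141.54°) = 38.46°

38.5 deg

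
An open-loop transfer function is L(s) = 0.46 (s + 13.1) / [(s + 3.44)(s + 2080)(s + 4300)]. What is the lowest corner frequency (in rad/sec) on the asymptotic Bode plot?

Break frequencies occur at each pole and zero magnitude: 3.44 rad/sec, 13.1 rad/sec, 2080 rad/sec, 4300 rad/sec.
The lowest is 3.44 rad/sec.

3.44 rad/sec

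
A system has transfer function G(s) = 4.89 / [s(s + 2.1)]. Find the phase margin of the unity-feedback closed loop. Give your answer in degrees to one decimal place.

Gain crossover: |G(jω)| = 1 at ω ≈ 1.78 rad/s.
∠G(j1.78) = −90° − arctan(1.78/2.1) ≈ -130.24°
PM = 180° + (-130.24°) = 49.76°

49.8°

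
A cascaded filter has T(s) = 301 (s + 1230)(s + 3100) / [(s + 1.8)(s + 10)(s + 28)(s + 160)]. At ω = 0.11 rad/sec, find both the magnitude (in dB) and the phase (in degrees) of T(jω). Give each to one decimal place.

|T| = 83.0 dB, ∠T = -4.4 deg

|j0.11 + 1230| = √(0.11² + 1230²) = 1230
|j0.11 + 3100| = √(0.11² + 3100²) = 3100
|j0.11 + 1.8| = √(0.11² + 1.8²) = 1.803
|j0.11 + 10| = √(0.11² + 10²) = 10
|j0.11 + 28| = √(0.11² + 28²) = 28
|j0.11 + 160| = √(0.11² + 160²) = 160
|T(j0.11)| = 301 × 1230 × 3100 / (1.803 × 10 × 28 × 160) = 14205
20 log₁₀(14205) = 83.05 dB
∠(j0.11 + 1230) = arctan(0.11/1230) = 0.01°
∠(j0.11 + 3100) = arctan(0.11/3100) = 0.00°
∠(j0.11 + 1.8) = arctan(0.11/1.8) = 3.50°
∠(j0.11 + 10) = arctan(0.11/10) = 0.63°
∠(j0.11 + 28) = arctan(0.11/28) = 0.23°
∠(j0.11 + 160) = arctan(0.11/160) = 0.04°
∠T(j0.11) = 0.01° + 0.00° − (3.50° + 0.63° + 0.23° + 0.04°) = -4.38°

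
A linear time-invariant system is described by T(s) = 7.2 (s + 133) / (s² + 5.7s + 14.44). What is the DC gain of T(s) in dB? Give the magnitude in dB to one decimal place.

T(0) = 7.2 × 133 / 14.44 = 66.316
20 log₁₀(66.316) = 36.43 dB

36.4 dB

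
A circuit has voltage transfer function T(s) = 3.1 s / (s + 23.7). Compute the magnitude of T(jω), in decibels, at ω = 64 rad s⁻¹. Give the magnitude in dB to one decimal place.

9.3 dB

|j64| = 64
|j64 + 23.7| = √(64² + 23.7²) = 68.25
|T(j64)| = 3.1 × 64 / 68.25 = 2.9071
20 log₁₀(2.9071) = 9.27 dB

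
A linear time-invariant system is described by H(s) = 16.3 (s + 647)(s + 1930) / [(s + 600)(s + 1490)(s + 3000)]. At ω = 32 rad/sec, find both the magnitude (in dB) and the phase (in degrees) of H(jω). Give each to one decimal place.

|j32 + 647| = √(32² + 647²) = 647.8
|j32 + 1930| = √(32² + 1930²) = 1930
|j32 + 600| = √(32² + 600²) = 600.9
|j32 + 1490| = √(32² + 1490²) = 1490
|j32 + 3000| = √(32² + 3000²) = 3000
|H(j32)| = 16.3 × 647.8 × 1930 / (600.9 × 1490 × 3000) = 0.0075865
20 log₁₀(0.0075865) = -42.40 dB
∠(j32 + 647) = arctan(32/647) = 2.83°
∠(j32 + 1930) = arctan(32/1930) = 0.95°
∠(j32 + 600) = arctan(32/600) = 3.05°
∠(j32 + 1490) = arctan(32/1490) = 1.23°
∠(j32 + 3000) = arctan(32/3000) = 0.61°
∠H(j32) = 2.83° + 0.95° − (3.05° + 1.23° + 0.61°) = -1.11°

|H| = -42.4 dB, ∠H = -1.1°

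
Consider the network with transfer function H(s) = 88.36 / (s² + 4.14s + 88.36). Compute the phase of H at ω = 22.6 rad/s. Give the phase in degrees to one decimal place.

-167.5°

∠[(j22.6)² + 4.14(j22.6) + 88.36] = ∠[-422.4 + j93.564] = 167.51°
∠H(j22.6) = −167.51° = -167.51°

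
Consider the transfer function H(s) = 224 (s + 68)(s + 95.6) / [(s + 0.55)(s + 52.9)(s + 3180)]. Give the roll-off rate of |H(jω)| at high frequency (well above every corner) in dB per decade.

With 2 zeros and 3 poles, the high-frequency asymptotic slope is 20 × (2 − 3) = -20 dB/decade.

-20 dB/decade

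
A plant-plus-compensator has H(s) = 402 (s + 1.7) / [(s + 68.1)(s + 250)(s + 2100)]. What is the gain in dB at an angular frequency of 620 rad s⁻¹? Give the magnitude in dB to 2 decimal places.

-71.28 dB

|j620 + 1.7| = √(620² + 1.7²) = 620
|j620 + 68.1| = √(620² + 68.1²) = 623.7
|j620 + 250| = √(620² + 250²) = 668.5
|j620 + 2100| = √(620² + 2100²) = 2190
|H(j620)| = 402 × 620 / (623.7 × 668.5 × 2190) = 0.00027299
20 log₁₀(0.00027299) = -71.277 dB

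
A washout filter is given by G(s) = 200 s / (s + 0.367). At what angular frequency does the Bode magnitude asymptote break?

The single real pole at s = −0.367 gives a corner at ω = 0.367 rad/sec.

0.367 rad/sec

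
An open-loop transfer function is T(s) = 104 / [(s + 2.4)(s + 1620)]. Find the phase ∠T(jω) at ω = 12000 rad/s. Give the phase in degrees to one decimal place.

-172.3°

∠(j12000 + 2.4) = arctan(12000/2.4) = 89.99°
∠(j12000 + 1620) = arctan(12000/1620) = 82.31°
∠T(j12000) = − (89.99° + 82.31°) = -172.30°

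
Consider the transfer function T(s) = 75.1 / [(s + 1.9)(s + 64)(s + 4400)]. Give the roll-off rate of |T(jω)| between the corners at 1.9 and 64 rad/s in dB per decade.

-20 dB/decade

In this band the factors already past their corner are: pole at 1.9; net slope = -20 dB/decade.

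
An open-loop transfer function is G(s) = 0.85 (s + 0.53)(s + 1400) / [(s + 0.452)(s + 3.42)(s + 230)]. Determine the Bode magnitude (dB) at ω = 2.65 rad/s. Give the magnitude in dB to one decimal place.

1.6 dB

|j2.65 + 0.53| = √(2.65² + 0.53²) = 2.702
|j2.65 + 1400| = √(2.65² + 1400²) = 1400
|j2.65 + 0.452| = √(2.65² + 0.452²) = 2.688
|j2.65 + 3.42| = √(2.65² + 3.42²) = 4.327
|j2.65 + 230| = √(2.65² + 230²) = 230
|G(j2.65)| = 0.85 × 2.702 × 1400 / (2.688 × 4.327 × 230) = 1.2021
20 log₁₀(1.2021) = 1.60 dB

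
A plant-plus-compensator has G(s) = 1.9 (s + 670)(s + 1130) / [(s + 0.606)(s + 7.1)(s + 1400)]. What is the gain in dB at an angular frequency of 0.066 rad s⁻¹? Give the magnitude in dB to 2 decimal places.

47.51 dB

|j0.066 + 670| = √(0.066² + 670²) = 670
|j0.066 + 1130| = √(0.066² + 1130²) = 1130
|j0.066 + 0.606| = √(0.066² + 0.606²) = 0.6096
|j0.066 + 7.1| = √(0.066² + 7.1²) = 7.1
|j0.066 + 1400| = √(0.066² + 1400²) = 1400
|G(j0.066)| = 1.9 × 670 × 1130 / (0.6096 × 7.1 × 1400) = 237.39
20 log₁₀(237.39) = 47.509 dB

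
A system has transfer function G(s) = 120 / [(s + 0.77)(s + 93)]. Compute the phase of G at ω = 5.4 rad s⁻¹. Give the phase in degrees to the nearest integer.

-85°

∠(j5.4 + 0.77) = arctan(5.4/0.77) = 81.88°
∠(j5.4 + 93) = arctan(5.4/93) = 3.32°
∠G(j5.4) = − (81.88° + 3.32°) = -85.21°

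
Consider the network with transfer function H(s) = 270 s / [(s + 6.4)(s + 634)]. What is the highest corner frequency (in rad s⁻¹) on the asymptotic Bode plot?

634 rad s⁻¹

Break frequencies occur at each pole and zero magnitude: 6.4 rad s⁻¹, 634 rad s⁻¹.
The highest is 634 rad s⁻¹.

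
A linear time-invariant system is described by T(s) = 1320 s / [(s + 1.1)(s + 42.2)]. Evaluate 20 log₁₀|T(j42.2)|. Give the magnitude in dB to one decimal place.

|j42.2| = 42.2
|j42.2 + 1.1| = √(42.2² + 1.1²) = 42.21
|j42.2 + 42.2| = √(42.2² + 42.2²) = 59.68
|T(j42.2)| = 1320 × 42.2 / (42.21 × 59.68) = 22.111
20 log₁₀(22.111) = 26.89 dB

26.9 dB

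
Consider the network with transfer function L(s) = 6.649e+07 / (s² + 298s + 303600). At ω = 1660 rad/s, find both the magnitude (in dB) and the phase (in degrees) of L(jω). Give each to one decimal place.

|L| = 28.5 dB, ∠L = -168.6°

|(j1660)² + 298(j1660) + 303600| = |-2.452e+06 + j4.9468e+05| = 2.501e+06
|L(j1660)| = 6.649e+07 / 2.501e+06 = 26.581
20 log₁₀(26.581) = 28.49 dB
∠[(j1660)² + 298(j1660) + 303600] = ∠[-2.452e+06 + j4.9468e+05] = 168.59°
∠L(j1660) = −168.59° = -168.59°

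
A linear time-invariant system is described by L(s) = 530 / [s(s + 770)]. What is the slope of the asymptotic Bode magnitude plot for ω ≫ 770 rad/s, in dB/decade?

With 0 zeros and 2 poles, the high-frequency asymptotic slope is 20 × (0 − 2) = -40 dB/decade.

-40 dB/decade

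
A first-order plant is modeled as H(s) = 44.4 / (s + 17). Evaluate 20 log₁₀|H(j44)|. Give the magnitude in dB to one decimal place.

|j44 + 17| = √(44² + 17²) = 47.17
|H(j44)| = 44.4 / 47.17 = 0.94128
20 log₁₀(0.94128) = -0.53 dB

-0.5 dB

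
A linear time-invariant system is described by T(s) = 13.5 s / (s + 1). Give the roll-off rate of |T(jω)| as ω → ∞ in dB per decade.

With 1 zero and 1 pole, the high-frequency asymptotic slope is 20 × (1 − 1) = 0 dB/decade.

0 dB/decade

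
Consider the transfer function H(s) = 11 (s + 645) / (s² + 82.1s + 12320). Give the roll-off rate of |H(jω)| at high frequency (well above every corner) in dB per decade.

-20 dB/decade

With 1 zero and 2 poles, the high-frequency asymptotic slope is 20 × (1 − 2) = -20 dB/decade.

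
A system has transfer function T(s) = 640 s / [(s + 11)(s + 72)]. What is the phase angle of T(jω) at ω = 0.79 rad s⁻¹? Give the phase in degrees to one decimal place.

85.3°

∠(j0.79) = 90.00°
∠(j0.79 + 11) = arctan(0.79/11) = 4.11°
∠(j0.79 + 72) = arctan(0.79/72) = 0.63°
∠T(j0.79) = 90.00° − (4.11° + 0.63°) = 85.26°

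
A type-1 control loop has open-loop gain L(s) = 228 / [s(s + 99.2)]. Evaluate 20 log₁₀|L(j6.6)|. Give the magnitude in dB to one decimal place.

|j6.6 + 99.2| = √(6.6² + 99.2²) = 99.42
|j6.6| = 6.6
|L(j6.6)| = 228 / (99.42 × 6.6) = 0.34747
20 log₁₀(0.34747) = -9.18 dB

-9.2 dB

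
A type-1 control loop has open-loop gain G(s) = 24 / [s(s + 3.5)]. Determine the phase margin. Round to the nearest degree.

39°

Gain crossover: |G(jω)| = 1 at ω ≈ 4.32 rad/sec.
∠G(j4.32) = −90° − arctan(4.32/3.5) ≈ -140.97°
PM = 180° + (-140.97°) = 39.03°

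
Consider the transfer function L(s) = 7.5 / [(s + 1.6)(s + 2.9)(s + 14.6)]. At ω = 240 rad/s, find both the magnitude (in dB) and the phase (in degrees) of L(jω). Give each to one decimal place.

|L| = -125.3 dB, ∠L = -265.4 deg

|j240 + 1.6| = √(240² + 1.6²) = 240
|j240 + 2.9| = √(240² + 2.9²) = 240
|j240 + 14.6| = √(240² + 14.6²) = 240.4
|L(j240)| = 7.5 / (240 × 240 × 240.4) = 5.4148e-07
20 log₁₀(5.4148e-07) = -125.33 dB
∠(j240 + 1.6) = arctan(240/1.6) = 89.62°
∠(j240 + 2.9) = arctan(240/2.9) = 89.31°
∠(j240 + 14.6) = arctan(240/14.6) = 86.52°
∠L(j240) = − (89.62° + 89.31° + 86.52°) = -265.44°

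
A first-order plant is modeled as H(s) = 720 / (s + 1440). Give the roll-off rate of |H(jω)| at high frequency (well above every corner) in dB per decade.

-20 dB/decade

With 0 zeros and 1 pole, the high-frequency asymptotic slope is 20 × (0 − 1) = -20 dB/decade.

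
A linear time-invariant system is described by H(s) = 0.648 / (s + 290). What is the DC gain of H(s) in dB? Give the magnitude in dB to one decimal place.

-53.0 dB

H(0) = 0.648 / 290 = 0.0022345
20 log₁₀(0.0022345) = -53.02 dB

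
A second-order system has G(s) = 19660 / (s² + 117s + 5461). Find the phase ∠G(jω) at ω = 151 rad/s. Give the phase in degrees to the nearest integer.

-134 deg

∠[(j151)² + 117(j151) + 5461] = ∠[-17340 + j17667] = 134.46°
∠G(j151) = −134.46° = -134.46°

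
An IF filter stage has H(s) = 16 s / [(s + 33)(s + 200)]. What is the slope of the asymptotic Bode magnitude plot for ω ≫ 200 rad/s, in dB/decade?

With 1 zero and 2 poles, the high-frequency asymptotic slope is 20 × (1 − 2) = -20 dB/decade.

-20 dB/decade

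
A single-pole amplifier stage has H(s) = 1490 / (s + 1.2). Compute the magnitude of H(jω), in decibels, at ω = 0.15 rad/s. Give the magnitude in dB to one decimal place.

|j0.15 + 1.2| = √(0.15² + 1.2²) = 1.209
|H(j0.15)| = 1490 / 1.209 = 1232.1
20 log₁₀(1232.1) = 61.81 dB

61.8 dB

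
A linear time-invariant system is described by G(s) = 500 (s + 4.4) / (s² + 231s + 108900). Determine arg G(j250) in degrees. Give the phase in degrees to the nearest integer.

38°

∠(j250 + 4.4) = arctan(250/4.4) = 88.99°
∠[(j250)² + 231(j250) + 108900] = ∠[46400 + j57750] = 51.22°
∠G(j250) = 88.99° − 51.22° = 37.77°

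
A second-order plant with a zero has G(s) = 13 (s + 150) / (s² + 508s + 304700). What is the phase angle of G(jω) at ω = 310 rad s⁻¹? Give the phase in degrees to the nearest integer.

∠(j310 + 150) = arctan(310/150) = 64.18°
∠[(j310)² + 508(j310) + 304700] = ∠[2.086e+05 + j1.5748e+05] = 37.05°
∠G(j310) = 64.18° − 37.05° = 27.13°

27 deg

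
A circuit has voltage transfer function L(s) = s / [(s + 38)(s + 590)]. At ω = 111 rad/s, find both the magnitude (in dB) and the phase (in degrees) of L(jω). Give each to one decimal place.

|j111| = 111
|j111 + 38| = √(111² + 38²) = 117.3
|j111 + 590| = √(111² + 590²) = 600.4
|L(j111)| = 1 × 111 / (117.3 × 600.4) = 0.0015759
20 log₁₀(0.0015759) = -56.05 dB
∠(j111) = 90.00°
∠(j111 + 38) = arctan(111/38) = 71.10°
∠(j111 + 590) = arctan(111/590) = 10.65°
∠L(j111) = 90.00° − (71.10° + 10.65°) = 8.24°

|L| = -56.0 dB, ∠L = 8.2 deg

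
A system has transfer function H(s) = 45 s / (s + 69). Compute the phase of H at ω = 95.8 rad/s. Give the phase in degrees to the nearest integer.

36°

∠(j95.8) = 90.00°
∠(j95.8 + 69) = arctan(95.8/69) = 54.24°
∠H(j95.8) = 90.00° − 54.24° = 35.76°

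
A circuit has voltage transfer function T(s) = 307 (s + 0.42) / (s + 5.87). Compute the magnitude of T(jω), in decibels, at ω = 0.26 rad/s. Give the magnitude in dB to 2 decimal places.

28.24 dB

|j0.26 + 0.42| = √(0.26² + 0.42²) = 0.494
|j0.26 + 5.87| = √(0.26² + 5.87²) = 5.876
|T(j0.26)| = 307 × 0.494 / 5.876 = 25.809
20 log₁₀(25.809) = 28.235 dB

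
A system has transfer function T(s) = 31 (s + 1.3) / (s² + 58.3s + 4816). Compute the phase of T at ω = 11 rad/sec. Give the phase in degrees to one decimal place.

∠(j11 + 1.3) = arctan(11/1.3) = 83.26°
∠[(j11)² + 58.3(j11) + 4816] = ∠[4695 + j641.3] = 7.78°
∠T(j11) = 83.26° − 7.78° = 75.48°

75.5°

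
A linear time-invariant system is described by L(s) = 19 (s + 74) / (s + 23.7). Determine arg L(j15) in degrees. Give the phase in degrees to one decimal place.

∠(j15 + 74) = arctan(15/74) = 11.46°
∠(j15 + 23.7) = arctan(15/23.7) = 32.33°
∠L(j15) = 11.46° − 32.33° = -20.87°

-20.9°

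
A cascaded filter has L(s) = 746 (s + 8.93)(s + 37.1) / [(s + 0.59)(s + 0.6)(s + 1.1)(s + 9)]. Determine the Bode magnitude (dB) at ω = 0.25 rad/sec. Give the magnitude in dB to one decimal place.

95.3 dB

|j0.25 + 8.93| = √(0.25² + 8.93²) = 8.933
|j0.25 + 37.1| = √(0.25² + 37.1²) = 37.1
|j0.25 + 0.59| = √(0.25² + 0.59²) = 0.6408
|j0.25 + 0.6| = √(0.25² + 0.6²) = 0.65
|j0.25 + 1.1| = √(0.25² + 1.1²) = 1.128
|j0.25 + 9| = √(0.25² + 9²) = 9.003
|L(j0.25)| = 746 × 8.933 × 37.1 / (0.6408 × 0.65 × 1.128 × 9.003) = 58450
20 log₁₀(58450) = 95.34 dB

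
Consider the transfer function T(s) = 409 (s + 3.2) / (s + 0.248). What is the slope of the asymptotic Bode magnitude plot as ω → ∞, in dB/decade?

With 1 zero and 1 pole, the high-frequency asymptotic slope is 20 × (1 − 1) = 0 dB/decade.

0 dB/decade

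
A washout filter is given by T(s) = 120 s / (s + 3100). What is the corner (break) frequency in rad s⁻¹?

3100 rad s⁻¹

The single real pole at s = −3100 gives a corner at ω = 3100 rad s⁻¹.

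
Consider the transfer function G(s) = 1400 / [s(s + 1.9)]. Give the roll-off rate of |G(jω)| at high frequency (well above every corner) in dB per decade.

With 0 zeros and 2 poles, the high-frequency asymptotic slope is 20 × (0 − 2) = -40 dB/decade.

-40 dB/decade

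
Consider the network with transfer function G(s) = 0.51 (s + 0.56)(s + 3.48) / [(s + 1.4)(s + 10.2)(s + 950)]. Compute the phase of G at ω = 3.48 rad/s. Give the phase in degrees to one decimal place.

∠(j3.48 + 0.56) = arctan(3.48/0.56) = 80.86°
∠(j3.48 + 3.48) = arctan(3.48/3.48) = 45.00°
∠(j3.48 + 1.4) = arctan(3.48/1.4) = 68.09°
∠(j3.48 + 10.2) = arctan(3.48/10.2) = 18.84°
∠(j3.48 + 950) = arctan(3.48/950) = 0.21°
∠G(j3.48) = 80.86° + 45.00° − (68.09° + 18.84° + 0.21°) = 38.72°

38.7°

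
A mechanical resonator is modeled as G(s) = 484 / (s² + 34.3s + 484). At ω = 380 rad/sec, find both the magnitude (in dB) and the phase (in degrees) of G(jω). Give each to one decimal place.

|(j380)² + 34.3(j380) + 484| = |-1.4392e+05 + j13034| = 1.445e+05
|G(j380)| = 484 / 1.445e+05 = 0.0033494
20 log₁₀(0.0033494) = -49.50 dB
∠[(j380)² + 34.3(j380) + 484] = ∠[-1.4392e+05 + j13034] = 174.83°
∠G(j380) = −174.83° = -174.83°

|G| = -49.5 dB, ∠G = -174.8°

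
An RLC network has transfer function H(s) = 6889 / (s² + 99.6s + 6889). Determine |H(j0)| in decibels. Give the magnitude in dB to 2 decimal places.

0.00 dB

H(0) = 6889 / 6889 = 1
20 log₁₀(1) = 0.000 dB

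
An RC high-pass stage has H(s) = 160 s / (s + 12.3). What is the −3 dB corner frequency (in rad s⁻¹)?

12.3 rad s⁻¹

For a single-pole high-pass, the −3 dB point is at the pole: ω = 12.3 rad s⁻¹.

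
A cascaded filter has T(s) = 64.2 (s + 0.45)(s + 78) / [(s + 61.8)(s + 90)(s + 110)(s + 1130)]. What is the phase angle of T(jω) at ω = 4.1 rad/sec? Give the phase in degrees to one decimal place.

78.0°

∠(j4.1 + 0.45) = arctan(4.1/0.45) = 83.74°
∠(j4.1 + 78) = arctan(4.1/78) = 3.01°
∠(j4.1 + 61.8) = arctan(4.1/61.8) = 3.80°
∠(j4.1 + 90) = arctan(4.1/90) = 2.61°
∠(j4.1 + 110) = arctan(4.1/110) = 2.13°
∠(j4.1 + 1130) = arctan(4.1/1130) = 0.21°
∠T(j4.1) = 83.74° + 3.01° − (3.80° + 2.61° + 2.13° + 0.21°) = 78.00°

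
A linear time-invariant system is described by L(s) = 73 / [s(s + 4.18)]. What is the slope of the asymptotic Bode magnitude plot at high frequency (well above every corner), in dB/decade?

-40 dB/decade

With 0 zeros and 2 poles, the high-frequency asymptotic slope is 20 × (0 − 2) = -40 dB/decade.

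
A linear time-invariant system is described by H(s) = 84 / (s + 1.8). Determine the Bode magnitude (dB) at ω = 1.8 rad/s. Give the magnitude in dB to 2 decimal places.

|j1.8 + 1.8| = √(1.8² + 1.8²) = 2.546
|H(j1.8)| = 84 / 2.546 = 32.998
20 log₁₀(32.998) = 30.370 dB

30.37 dB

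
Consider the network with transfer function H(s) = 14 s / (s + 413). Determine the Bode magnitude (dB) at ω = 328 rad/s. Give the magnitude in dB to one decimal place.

|j328| = 328
|j328 + 413| = √(328² + 413²) = 527.4
|H(j328)| = 14 × 328 / 527.4 = 8.7068
20 log₁₀(8.7068) = 18.80 dB

18.8 dB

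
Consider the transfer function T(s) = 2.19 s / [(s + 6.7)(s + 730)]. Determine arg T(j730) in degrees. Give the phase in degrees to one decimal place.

∠(j730) = 90.00°
∠(j730 + 6.7) = arctan(730/6.7) = 89.47°
∠(j730 + 730) = arctan(730/730) = 45.00°
∠T(j730) = 90.00° − (89.47° + 45.00°) = -44.47°

-44.5°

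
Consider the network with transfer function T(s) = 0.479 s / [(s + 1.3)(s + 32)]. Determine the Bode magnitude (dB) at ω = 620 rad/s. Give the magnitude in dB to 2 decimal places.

|j620| = 620
|j620 + 1.3| = √(620² + 1.3²) = 620
|j620 + 32| = √(620² + 32²) = 620.8
|T(j620)| = 0.479 × 620 / (620 × 620.8) = 0.00077155
20 log₁₀(0.00077155) = -62.253 dB

-62.25 dB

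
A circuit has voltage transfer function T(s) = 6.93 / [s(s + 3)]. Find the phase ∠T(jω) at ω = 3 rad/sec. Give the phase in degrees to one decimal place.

-135.0°

∠(j3 + 3) = arctan(3/3) = 45.00°
∠(j3) = 90.00°
∠T(j3) = − (45.00° + 90.00°) = -135.00°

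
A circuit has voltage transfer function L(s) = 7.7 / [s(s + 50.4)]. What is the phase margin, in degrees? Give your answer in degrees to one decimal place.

89.8°

Gain crossover: |L(jω)| = 1 at ω ≈ 0.153 rad/s.
∠L(j0.153) = −90° − arctan(0.153/50.4) ≈ -90.17°
PM = 180° + (-90.17°) = 89.83°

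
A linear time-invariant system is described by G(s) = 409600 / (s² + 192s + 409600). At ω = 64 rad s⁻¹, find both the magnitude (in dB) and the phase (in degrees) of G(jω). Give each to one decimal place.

|(j64)² + 192(j64) + 409600| = |4.055e+05 + j12288| = 4.057e+05
|G(j64)| = 409600 / 4.057e+05 = 1.0096
20 log₁₀(1.0096) = 0.08 dB
∠[(j64)² + 192(j64) + 409600] = ∠[4.055e+05 + j12288] = 1.74°
∠G(j64) = −1.74° = -1.74°

|G| = 0.1 dB, ∠G = -1.7 deg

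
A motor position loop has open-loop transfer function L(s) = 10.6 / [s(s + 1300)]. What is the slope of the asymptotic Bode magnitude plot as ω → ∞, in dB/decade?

With 0 zeros and 2 poles, the high-frequency asymptotic slope is 20 × (0 − 2) = -40 dB/decade.

-40 dB/decade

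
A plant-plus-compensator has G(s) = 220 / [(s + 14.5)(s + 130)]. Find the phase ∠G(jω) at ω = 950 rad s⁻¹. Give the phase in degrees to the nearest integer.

∠(j950 + 14.5) = arctan(950/14.5) = 89.13°
∠(j950 + 130) = arctan(950/130) = 82.21°
∠G(j950) = − (89.13° + 82.21°) = -171.33°

-171°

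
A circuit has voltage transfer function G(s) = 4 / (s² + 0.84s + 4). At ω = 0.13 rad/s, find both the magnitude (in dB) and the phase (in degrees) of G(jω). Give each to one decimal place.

|(j0.13)² + 0.84(j0.13) + 4| = |3.9831 + j0.1092| = 3.985
|G(j0.13)| = 4 / 3.985 = 1.0039
20 log₁₀(1.0039) = 0.03 dB
∠[(j0.13)² + 0.84(j0.13) + 4] = ∠[3.9831 + j0.1092] = 1.57°
∠G(j0.13) = −1.57° = -1.57°

|G| = 0.0 dB, ∠G = -1.6°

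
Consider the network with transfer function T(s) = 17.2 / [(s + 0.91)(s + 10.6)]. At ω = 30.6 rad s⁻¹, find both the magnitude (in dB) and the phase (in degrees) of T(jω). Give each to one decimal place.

|T| = -35.2 dB, ∠T = -159.2°

|j30.6 + 0.91| = √(30.6² + 0.91²) = 30.61
|j30.6 + 10.6| = √(30.6² + 10.6²) = 32.38
|T(j30.6)| = 17.2 / (30.61 × 32.38) = 0.017349
20 log₁₀(0.017349) = -35.21 dB
∠(j30.6 + 0.91) = arctan(30.6/0.91) = 88.30°
∠(j30.6 + 10.6) = arctan(30.6/10.6) = 70.89°
∠T(j30.6) = − (88.30° + 70.89°) = -159.19°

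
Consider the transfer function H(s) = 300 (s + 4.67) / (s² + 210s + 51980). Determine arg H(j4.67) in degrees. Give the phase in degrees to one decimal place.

43.9°

∠(j4.67 + 4.67) = arctan(4.67/4.67) = 45.00°
∠[(j4.67)² + 210(j4.67) + 51980] = ∠[51958 + j980.7] = 1.08°
∠H(j4.67) = 45.00° − 1.08° = 43.92°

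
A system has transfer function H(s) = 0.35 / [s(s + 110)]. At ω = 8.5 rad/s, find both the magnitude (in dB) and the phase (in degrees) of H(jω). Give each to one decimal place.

|H| = -68.6 dB, ∠H = -94.4 deg

|j8.5 + 110| = √(8.5² + 110²) = 110.3
|j8.5| = 8.5
|H(j8.5)| = 0.35 / (110.3 × 8.5) = 0.00037322
20 log₁₀(0.00037322) = -68.56 dB
∠(j8.5 + 110) = arctan(8.5/110) = 4.42°
∠(j8.5) = 90.00°
∠H(j8.5) = − (4.42° + 90.00°) = -94.42°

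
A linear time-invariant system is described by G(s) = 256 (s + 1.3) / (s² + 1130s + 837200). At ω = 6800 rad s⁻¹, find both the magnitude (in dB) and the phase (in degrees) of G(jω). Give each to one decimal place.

|G| = -28.4 dB, ∠G = -80.4 deg

|j6800 + 1.3| = √(6800² + 1.3²) = 6800
|(j6800)² + 1130(j6800) + 837200| = |-4.5403e+07 + j7.684e+06| = 4.605e+07
|G(j6800)| = 256 × 6800 / 4.605e+07 = 0.037804
20 log₁₀(0.037804) = -28.45 dB
∠(j6800 + 1.3) = arctan(6800/1.3) = 89.99°
∠[(j6800)² + 1130(j6800) + 837200] = ∠[-4.5403e+07 + j7.684e+06] = 170.39°
∠G(j6800) = 89.99° − 170.39° = -80.41°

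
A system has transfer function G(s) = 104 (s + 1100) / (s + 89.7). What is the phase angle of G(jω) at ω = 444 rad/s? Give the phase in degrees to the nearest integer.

∠(j444 + 1100) = arctan(444/1100) = 21.98°
∠(j444 + 89.7) = arctan(444/89.7) = 78.58°
∠G(j444) = 21.98° − 78.58° = -56.60°

-57°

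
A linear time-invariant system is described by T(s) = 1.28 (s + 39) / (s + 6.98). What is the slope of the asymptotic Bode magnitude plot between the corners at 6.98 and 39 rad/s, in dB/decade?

In this band the factors already past their corner are: pole at 6.98; net slope = -20 dB/decade.

-20 dB/decade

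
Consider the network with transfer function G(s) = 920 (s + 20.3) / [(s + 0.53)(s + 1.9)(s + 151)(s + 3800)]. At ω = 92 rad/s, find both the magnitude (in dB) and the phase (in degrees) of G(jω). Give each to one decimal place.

|j92 + 20.3| = √(92² + 20.3²) = 94.21
|j92 + 0.53| = √(92² + 0.53²) = 92
|j92 + 1.9| = √(92² + 1.9²) = 92.02
|j92 + 151| = √(92² + 151²) = 176.8
|j92 + 3800| = √(92² + 3800²) = 3801
|G(j92)| = 920 × 94.21 / (92 × 92.02 × 176.8 × 3801) = 1.5233e-05
20 log₁₀(1.5233e-05) = -96.34 dB
∠(j92 + 20.3) = arctan(92/20.3) = 77.56°
∠(j92 + 0.53) = arctan(92/0.53) = 89.67°
∠(j92 + 1.9) = arctan(92/1.9) = 88.82°
∠(j92 + 151) = arctan(92/151) = 31.35°
∠(j92 + 3800) = arctan(92/3800) = 1.39°
∠G(j92) = 77.56° − (89.67° + 88.82° + 31.35° + 1.39°) = -133.67°

|G| = -96.3 dB, ∠G = -133.7°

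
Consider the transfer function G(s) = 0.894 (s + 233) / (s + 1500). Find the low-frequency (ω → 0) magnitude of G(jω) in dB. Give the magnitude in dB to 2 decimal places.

G(0) = 0.894 × 233 / 1500 = 0.13887
20 log₁₀(0.13887) = -17.148 dB

-17.15 dB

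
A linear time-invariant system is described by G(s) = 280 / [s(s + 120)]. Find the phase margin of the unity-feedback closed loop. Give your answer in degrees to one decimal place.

Gain crossover: |G(jω)| = 1 at ω ≈ 2.33 rad/sec.
∠G(j2.33) = −90° − arctan(2.33/120) ≈ -91.11°
PM = 180° + (-91.11°) = 88.89°

88.9°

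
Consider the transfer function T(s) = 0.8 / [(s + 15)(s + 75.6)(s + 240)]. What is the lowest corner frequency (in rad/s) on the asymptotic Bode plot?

15 rad/s

Break frequencies occur at each pole and zero magnitude: 15 rad/s, 75.6 rad/s, 240 rad/s.
The lowest is 15 rad/s.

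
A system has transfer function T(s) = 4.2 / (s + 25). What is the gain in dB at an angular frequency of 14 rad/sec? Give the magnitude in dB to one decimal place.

-16.7 dB

|j14 + 25| = √(14² + 25²) = 28.65
|T(j14)| = 4.2 / 28.65 = 0.14658
20 log₁₀(0.14658) = -16.68 dB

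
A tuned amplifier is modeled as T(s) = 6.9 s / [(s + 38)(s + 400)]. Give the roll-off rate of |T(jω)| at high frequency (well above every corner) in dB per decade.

-20 dB/decade

With 1 zero and 2 poles, the high-frequency asymptotic slope is 20 × (1 − 2) = -20 dB/decade.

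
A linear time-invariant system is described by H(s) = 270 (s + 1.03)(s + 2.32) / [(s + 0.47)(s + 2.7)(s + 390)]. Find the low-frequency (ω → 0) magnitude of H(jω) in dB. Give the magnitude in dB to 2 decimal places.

H(0) = 270 × 1.03 × 2.32 / (0.47 × 2.7 × 390) = 1.3037
20 log₁₀(1.3037) = 2.303 dB

2.30 dB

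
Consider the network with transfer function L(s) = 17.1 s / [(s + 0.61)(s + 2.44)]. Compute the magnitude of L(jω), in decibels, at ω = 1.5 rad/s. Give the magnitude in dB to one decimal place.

14.9 dB

|j1.5| = 1.5
|j1.5 + 0.61| = √(1.5² + 0.61²) = 1.619
|j1.5 + 2.44| = √(1.5² + 2.44²) = 2.864
|L(j1.5)| = 17.1 × 1.5 / (1.619 × 2.864) = 5.5305
20 log₁₀(5.5305) = 14.86 dB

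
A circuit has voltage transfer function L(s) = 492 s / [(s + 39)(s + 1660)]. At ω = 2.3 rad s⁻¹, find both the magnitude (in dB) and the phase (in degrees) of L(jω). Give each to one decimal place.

|j2.3| = 2.3
|j2.3 + 39| = √(2.3² + 39²) = 39.07
|j2.3 + 1660| = √(2.3² + 1660²) = 1660
|L(j2.3)| = 492 × 2.3 / (39.07 × 1660) = 0.017449
20 log₁₀(0.017449) = -35.16 dB
∠(j2.3) = 90.00°
∠(j2.3 + 39) = arctan(2.3/39) = 3.38°
∠(j2.3 + 1660) = arctan(2.3/1660) = 0.08°
∠L(j2.3) = 90.00° − (3.38° + 0.08°) = 86.55°

|L| = -35.2 dB, ∠L = 86.5°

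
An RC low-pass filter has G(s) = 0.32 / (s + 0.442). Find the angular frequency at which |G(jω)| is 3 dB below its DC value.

0.442 rad/sec

For a single-pole low-pass, the −3 dB point is at the pole: ω = 0.442 rad/sec.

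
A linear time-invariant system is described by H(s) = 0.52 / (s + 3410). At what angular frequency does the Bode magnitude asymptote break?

The single real pole at s = −3410 gives a corner at ω = 3410 rad/sec.

3410 rad/sec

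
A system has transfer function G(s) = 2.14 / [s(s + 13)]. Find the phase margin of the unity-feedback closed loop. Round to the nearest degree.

Gain crossover: |G(jω)| = 1 at ω ≈ 0.165 rad s⁻¹.
∠G(j0.165) = −90° − arctan(0.165/13) ≈ -90.73°
PM = 180° + (-90.73°) = 89.27°

89 deg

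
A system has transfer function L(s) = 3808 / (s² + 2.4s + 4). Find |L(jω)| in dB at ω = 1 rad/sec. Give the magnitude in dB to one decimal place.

59.9 dB

|(j1)² + 2.4(j1) + 4| = |3 + j2.4| = 3.842
|L(j1)| = 3808 / 3.842 = 991.18
20 log₁₀(991.18) = 59.92 dB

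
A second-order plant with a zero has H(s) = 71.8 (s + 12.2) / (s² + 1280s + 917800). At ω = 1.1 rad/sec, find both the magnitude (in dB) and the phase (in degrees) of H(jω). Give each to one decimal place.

|j1.1 + 12.2| = √(1.1² + 12.2²) = 12.25
|(j1.1)² + 1280(j1.1) + 917800| = |9.178e+05 + j1408| = 9.178e+05
|H(j1.1)| = 71.8 × 12.25 / 9.178e+05 = 0.00095828
20 log₁₀(0.00095828) = -60.37 dB
∠(j1.1 + 12.2) = arctan(1.1/12.2) = 5.15°
∠[(j1.1)² + 1280(j1.1) + 917800] = ∠[9.178e+05 + j1408] = 0.09°
∠H(j1.1) = 5.15° − 0.09° = 5.06°

|H| = -60.4 dB, ∠H = 5.1°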